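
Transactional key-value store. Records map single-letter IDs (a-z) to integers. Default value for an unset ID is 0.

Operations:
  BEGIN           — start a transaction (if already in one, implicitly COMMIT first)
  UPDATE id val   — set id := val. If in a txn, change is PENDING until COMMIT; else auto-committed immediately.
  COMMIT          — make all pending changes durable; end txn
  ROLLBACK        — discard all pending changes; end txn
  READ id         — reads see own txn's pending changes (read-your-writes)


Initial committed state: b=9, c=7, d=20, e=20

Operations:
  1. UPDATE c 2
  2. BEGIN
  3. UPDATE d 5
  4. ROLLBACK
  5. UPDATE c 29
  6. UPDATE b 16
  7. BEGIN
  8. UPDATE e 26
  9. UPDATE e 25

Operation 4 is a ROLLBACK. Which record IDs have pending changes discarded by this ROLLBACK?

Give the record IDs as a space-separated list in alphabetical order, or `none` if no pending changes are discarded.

Answer: d

Derivation:
Initial committed: {b=9, c=7, d=20, e=20}
Op 1: UPDATE c=2 (auto-commit; committed c=2)
Op 2: BEGIN: in_txn=True, pending={}
Op 3: UPDATE d=5 (pending; pending now {d=5})
Op 4: ROLLBACK: discarded pending ['d']; in_txn=False
Op 5: UPDATE c=29 (auto-commit; committed c=29)
Op 6: UPDATE b=16 (auto-commit; committed b=16)
Op 7: BEGIN: in_txn=True, pending={}
Op 8: UPDATE e=26 (pending; pending now {e=26})
Op 9: UPDATE e=25 (pending; pending now {e=25})
ROLLBACK at op 4 discards: ['d']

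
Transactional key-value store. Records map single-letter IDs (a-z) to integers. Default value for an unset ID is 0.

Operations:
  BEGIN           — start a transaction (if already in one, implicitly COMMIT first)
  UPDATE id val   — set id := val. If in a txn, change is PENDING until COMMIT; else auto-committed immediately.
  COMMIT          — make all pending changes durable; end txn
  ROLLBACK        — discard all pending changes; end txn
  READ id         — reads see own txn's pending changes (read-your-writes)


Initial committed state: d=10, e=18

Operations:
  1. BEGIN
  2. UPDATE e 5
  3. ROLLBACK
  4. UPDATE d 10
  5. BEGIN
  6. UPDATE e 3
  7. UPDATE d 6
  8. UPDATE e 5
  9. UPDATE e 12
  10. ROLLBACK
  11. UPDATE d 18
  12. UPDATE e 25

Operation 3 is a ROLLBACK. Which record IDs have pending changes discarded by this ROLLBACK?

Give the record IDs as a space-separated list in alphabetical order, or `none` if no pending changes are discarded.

Answer: e

Derivation:
Initial committed: {d=10, e=18}
Op 1: BEGIN: in_txn=True, pending={}
Op 2: UPDATE e=5 (pending; pending now {e=5})
Op 3: ROLLBACK: discarded pending ['e']; in_txn=False
Op 4: UPDATE d=10 (auto-commit; committed d=10)
Op 5: BEGIN: in_txn=True, pending={}
Op 6: UPDATE e=3 (pending; pending now {e=3})
Op 7: UPDATE d=6 (pending; pending now {d=6, e=3})
Op 8: UPDATE e=5 (pending; pending now {d=6, e=5})
Op 9: UPDATE e=12 (pending; pending now {d=6, e=12})
Op 10: ROLLBACK: discarded pending ['d', 'e']; in_txn=False
Op 11: UPDATE d=18 (auto-commit; committed d=18)
Op 12: UPDATE e=25 (auto-commit; committed e=25)
ROLLBACK at op 3 discards: ['e']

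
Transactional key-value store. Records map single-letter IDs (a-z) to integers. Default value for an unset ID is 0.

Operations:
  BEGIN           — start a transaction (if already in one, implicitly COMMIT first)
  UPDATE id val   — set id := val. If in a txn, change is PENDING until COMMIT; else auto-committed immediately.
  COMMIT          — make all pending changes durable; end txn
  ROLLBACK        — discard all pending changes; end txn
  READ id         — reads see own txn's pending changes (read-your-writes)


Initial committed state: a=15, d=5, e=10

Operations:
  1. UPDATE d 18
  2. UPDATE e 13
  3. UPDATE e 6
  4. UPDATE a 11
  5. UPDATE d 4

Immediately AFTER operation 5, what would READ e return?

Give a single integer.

Answer: 6

Derivation:
Initial committed: {a=15, d=5, e=10}
Op 1: UPDATE d=18 (auto-commit; committed d=18)
Op 2: UPDATE e=13 (auto-commit; committed e=13)
Op 3: UPDATE e=6 (auto-commit; committed e=6)
Op 4: UPDATE a=11 (auto-commit; committed a=11)
Op 5: UPDATE d=4 (auto-commit; committed d=4)
After op 5: visible(e) = 6 (pending={}, committed={a=11, d=4, e=6})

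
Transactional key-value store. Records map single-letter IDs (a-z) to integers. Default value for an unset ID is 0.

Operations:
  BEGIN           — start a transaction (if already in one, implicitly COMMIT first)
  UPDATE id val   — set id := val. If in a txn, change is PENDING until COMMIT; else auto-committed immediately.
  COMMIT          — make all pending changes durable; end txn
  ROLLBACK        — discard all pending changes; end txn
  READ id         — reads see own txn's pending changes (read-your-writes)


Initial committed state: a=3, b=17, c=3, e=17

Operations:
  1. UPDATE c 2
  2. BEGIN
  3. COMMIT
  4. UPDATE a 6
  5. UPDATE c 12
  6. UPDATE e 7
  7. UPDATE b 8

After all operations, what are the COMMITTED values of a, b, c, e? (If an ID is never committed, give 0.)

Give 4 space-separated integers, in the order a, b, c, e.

Answer: 6 8 12 7

Derivation:
Initial committed: {a=3, b=17, c=3, e=17}
Op 1: UPDATE c=2 (auto-commit; committed c=2)
Op 2: BEGIN: in_txn=True, pending={}
Op 3: COMMIT: merged [] into committed; committed now {a=3, b=17, c=2, e=17}
Op 4: UPDATE a=6 (auto-commit; committed a=6)
Op 5: UPDATE c=12 (auto-commit; committed c=12)
Op 6: UPDATE e=7 (auto-commit; committed e=7)
Op 7: UPDATE b=8 (auto-commit; committed b=8)
Final committed: {a=6, b=8, c=12, e=7}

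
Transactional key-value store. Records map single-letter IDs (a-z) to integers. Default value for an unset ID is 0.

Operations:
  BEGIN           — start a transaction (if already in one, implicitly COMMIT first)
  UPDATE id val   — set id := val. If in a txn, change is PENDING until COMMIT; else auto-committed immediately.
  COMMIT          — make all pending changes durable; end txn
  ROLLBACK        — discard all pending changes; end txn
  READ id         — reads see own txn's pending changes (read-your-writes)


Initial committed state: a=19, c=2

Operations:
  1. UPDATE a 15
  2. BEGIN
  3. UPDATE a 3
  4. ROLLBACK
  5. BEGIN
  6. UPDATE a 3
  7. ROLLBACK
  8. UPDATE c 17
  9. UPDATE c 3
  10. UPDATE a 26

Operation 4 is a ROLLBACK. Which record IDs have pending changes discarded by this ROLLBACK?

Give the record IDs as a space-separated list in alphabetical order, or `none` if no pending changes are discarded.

Initial committed: {a=19, c=2}
Op 1: UPDATE a=15 (auto-commit; committed a=15)
Op 2: BEGIN: in_txn=True, pending={}
Op 3: UPDATE a=3 (pending; pending now {a=3})
Op 4: ROLLBACK: discarded pending ['a']; in_txn=False
Op 5: BEGIN: in_txn=True, pending={}
Op 6: UPDATE a=3 (pending; pending now {a=3})
Op 7: ROLLBACK: discarded pending ['a']; in_txn=False
Op 8: UPDATE c=17 (auto-commit; committed c=17)
Op 9: UPDATE c=3 (auto-commit; committed c=3)
Op 10: UPDATE a=26 (auto-commit; committed a=26)
ROLLBACK at op 4 discards: ['a']

Answer: a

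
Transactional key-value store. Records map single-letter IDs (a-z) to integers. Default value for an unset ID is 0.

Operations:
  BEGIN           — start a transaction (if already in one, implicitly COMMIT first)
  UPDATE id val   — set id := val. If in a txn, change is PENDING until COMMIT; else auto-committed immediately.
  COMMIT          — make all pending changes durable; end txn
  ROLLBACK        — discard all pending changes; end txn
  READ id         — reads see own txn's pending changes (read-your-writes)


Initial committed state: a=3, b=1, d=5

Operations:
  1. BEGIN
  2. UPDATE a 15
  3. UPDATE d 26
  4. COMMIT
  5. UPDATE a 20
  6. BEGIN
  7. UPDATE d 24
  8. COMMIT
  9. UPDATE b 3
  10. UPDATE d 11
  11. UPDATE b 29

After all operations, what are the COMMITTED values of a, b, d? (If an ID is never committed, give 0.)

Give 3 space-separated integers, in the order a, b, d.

Answer: 20 29 11

Derivation:
Initial committed: {a=3, b=1, d=5}
Op 1: BEGIN: in_txn=True, pending={}
Op 2: UPDATE a=15 (pending; pending now {a=15})
Op 3: UPDATE d=26 (pending; pending now {a=15, d=26})
Op 4: COMMIT: merged ['a', 'd'] into committed; committed now {a=15, b=1, d=26}
Op 5: UPDATE a=20 (auto-commit; committed a=20)
Op 6: BEGIN: in_txn=True, pending={}
Op 7: UPDATE d=24 (pending; pending now {d=24})
Op 8: COMMIT: merged ['d'] into committed; committed now {a=20, b=1, d=24}
Op 9: UPDATE b=3 (auto-commit; committed b=3)
Op 10: UPDATE d=11 (auto-commit; committed d=11)
Op 11: UPDATE b=29 (auto-commit; committed b=29)
Final committed: {a=20, b=29, d=11}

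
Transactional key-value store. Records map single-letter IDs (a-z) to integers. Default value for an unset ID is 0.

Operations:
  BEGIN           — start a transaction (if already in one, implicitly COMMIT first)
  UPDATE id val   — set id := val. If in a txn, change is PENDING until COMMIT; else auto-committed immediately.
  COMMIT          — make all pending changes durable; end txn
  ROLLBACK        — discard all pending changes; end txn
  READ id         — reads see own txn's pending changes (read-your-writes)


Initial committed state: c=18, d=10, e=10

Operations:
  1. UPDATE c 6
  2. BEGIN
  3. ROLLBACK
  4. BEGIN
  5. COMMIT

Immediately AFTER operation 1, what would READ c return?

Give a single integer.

Answer: 6

Derivation:
Initial committed: {c=18, d=10, e=10}
Op 1: UPDATE c=6 (auto-commit; committed c=6)
After op 1: visible(c) = 6 (pending={}, committed={c=6, d=10, e=10})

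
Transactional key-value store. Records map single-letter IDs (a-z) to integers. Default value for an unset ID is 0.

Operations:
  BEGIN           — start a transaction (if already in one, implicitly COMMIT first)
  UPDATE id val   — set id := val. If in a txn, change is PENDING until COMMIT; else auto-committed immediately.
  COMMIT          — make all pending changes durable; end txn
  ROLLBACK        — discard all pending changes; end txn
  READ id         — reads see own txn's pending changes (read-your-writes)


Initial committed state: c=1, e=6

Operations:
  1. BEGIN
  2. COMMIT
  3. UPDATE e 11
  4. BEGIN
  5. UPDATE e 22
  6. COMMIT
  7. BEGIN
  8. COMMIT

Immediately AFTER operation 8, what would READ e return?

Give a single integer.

Initial committed: {c=1, e=6}
Op 1: BEGIN: in_txn=True, pending={}
Op 2: COMMIT: merged [] into committed; committed now {c=1, e=6}
Op 3: UPDATE e=11 (auto-commit; committed e=11)
Op 4: BEGIN: in_txn=True, pending={}
Op 5: UPDATE e=22 (pending; pending now {e=22})
Op 6: COMMIT: merged ['e'] into committed; committed now {c=1, e=22}
Op 7: BEGIN: in_txn=True, pending={}
Op 8: COMMIT: merged [] into committed; committed now {c=1, e=22}
After op 8: visible(e) = 22 (pending={}, committed={c=1, e=22})

Answer: 22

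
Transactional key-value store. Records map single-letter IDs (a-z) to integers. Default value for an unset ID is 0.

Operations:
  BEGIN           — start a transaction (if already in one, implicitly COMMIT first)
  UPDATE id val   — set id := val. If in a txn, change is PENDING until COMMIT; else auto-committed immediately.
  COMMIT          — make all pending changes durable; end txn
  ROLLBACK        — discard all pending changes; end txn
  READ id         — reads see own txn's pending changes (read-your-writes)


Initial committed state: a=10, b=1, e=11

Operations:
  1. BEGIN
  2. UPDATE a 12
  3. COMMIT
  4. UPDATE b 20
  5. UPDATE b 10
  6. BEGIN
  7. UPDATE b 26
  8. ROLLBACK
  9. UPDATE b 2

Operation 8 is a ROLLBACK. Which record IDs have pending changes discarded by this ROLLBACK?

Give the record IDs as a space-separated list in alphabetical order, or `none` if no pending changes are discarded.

Initial committed: {a=10, b=1, e=11}
Op 1: BEGIN: in_txn=True, pending={}
Op 2: UPDATE a=12 (pending; pending now {a=12})
Op 3: COMMIT: merged ['a'] into committed; committed now {a=12, b=1, e=11}
Op 4: UPDATE b=20 (auto-commit; committed b=20)
Op 5: UPDATE b=10 (auto-commit; committed b=10)
Op 6: BEGIN: in_txn=True, pending={}
Op 7: UPDATE b=26 (pending; pending now {b=26})
Op 8: ROLLBACK: discarded pending ['b']; in_txn=False
Op 9: UPDATE b=2 (auto-commit; committed b=2)
ROLLBACK at op 8 discards: ['b']

Answer: b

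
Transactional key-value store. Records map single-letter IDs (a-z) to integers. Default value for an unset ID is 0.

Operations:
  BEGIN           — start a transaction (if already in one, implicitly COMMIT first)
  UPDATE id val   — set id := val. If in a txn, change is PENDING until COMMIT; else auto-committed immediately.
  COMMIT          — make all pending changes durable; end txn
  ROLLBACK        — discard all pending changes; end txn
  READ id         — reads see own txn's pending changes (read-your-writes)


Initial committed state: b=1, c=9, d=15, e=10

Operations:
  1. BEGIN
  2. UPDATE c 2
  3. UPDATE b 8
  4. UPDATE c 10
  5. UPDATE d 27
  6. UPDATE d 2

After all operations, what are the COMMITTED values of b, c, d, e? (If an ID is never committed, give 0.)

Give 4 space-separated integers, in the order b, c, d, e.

Answer: 1 9 15 10

Derivation:
Initial committed: {b=1, c=9, d=15, e=10}
Op 1: BEGIN: in_txn=True, pending={}
Op 2: UPDATE c=2 (pending; pending now {c=2})
Op 3: UPDATE b=8 (pending; pending now {b=8, c=2})
Op 4: UPDATE c=10 (pending; pending now {b=8, c=10})
Op 5: UPDATE d=27 (pending; pending now {b=8, c=10, d=27})
Op 6: UPDATE d=2 (pending; pending now {b=8, c=10, d=2})
Final committed: {b=1, c=9, d=15, e=10}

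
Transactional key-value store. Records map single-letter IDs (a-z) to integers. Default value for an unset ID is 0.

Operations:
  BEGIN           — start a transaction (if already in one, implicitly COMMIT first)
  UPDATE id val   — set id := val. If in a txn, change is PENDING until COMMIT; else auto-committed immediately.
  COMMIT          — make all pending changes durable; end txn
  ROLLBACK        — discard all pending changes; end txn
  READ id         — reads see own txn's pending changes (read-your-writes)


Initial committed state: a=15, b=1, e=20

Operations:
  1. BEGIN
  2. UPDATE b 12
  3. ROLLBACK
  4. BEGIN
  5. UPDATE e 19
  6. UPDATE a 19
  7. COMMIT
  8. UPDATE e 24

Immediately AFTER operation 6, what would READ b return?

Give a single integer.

Initial committed: {a=15, b=1, e=20}
Op 1: BEGIN: in_txn=True, pending={}
Op 2: UPDATE b=12 (pending; pending now {b=12})
Op 3: ROLLBACK: discarded pending ['b']; in_txn=False
Op 4: BEGIN: in_txn=True, pending={}
Op 5: UPDATE e=19 (pending; pending now {e=19})
Op 6: UPDATE a=19 (pending; pending now {a=19, e=19})
After op 6: visible(b) = 1 (pending={a=19, e=19}, committed={a=15, b=1, e=20})

Answer: 1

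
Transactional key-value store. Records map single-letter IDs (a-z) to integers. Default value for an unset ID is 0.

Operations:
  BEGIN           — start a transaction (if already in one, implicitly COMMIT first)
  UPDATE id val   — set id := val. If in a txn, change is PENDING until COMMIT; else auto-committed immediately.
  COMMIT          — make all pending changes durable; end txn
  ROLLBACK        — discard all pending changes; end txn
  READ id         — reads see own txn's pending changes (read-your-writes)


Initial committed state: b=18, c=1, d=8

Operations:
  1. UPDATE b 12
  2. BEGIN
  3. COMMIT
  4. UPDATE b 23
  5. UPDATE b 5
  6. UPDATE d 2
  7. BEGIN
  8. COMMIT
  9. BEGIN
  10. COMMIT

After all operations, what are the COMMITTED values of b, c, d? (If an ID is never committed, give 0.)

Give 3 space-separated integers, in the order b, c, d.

Answer: 5 1 2

Derivation:
Initial committed: {b=18, c=1, d=8}
Op 1: UPDATE b=12 (auto-commit; committed b=12)
Op 2: BEGIN: in_txn=True, pending={}
Op 3: COMMIT: merged [] into committed; committed now {b=12, c=1, d=8}
Op 4: UPDATE b=23 (auto-commit; committed b=23)
Op 5: UPDATE b=5 (auto-commit; committed b=5)
Op 6: UPDATE d=2 (auto-commit; committed d=2)
Op 7: BEGIN: in_txn=True, pending={}
Op 8: COMMIT: merged [] into committed; committed now {b=5, c=1, d=2}
Op 9: BEGIN: in_txn=True, pending={}
Op 10: COMMIT: merged [] into committed; committed now {b=5, c=1, d=2}
Final committed: {b=5, c=1, d=2}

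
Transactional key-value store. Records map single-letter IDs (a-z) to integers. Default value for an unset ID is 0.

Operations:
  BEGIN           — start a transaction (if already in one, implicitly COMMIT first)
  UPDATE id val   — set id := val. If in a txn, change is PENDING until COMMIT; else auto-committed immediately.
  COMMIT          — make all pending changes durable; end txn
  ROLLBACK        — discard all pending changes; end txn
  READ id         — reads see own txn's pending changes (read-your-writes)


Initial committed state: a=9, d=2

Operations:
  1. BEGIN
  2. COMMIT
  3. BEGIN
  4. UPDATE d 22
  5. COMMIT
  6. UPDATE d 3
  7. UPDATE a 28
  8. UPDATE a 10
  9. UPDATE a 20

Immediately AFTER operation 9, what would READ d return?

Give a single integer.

Answer: 3

Derivation:
Initial committed: {a=9, d=2}
Op 1: BEGIN: in_txn=True, pending={}
Op 2: COMMIT: merged [] into committed; committed now {a=9, d=2}
Op 3: BEGIN: in_txn=True, pending={}
Op 4: UPDATE d=22 (pending; pending now {d=22})
Op 5: COMMIT: merged ['d'] into committed; committed now {a=9, d=22}
Op 6: UPDATE d=3 (auto-commit; committed d=3)
Op 7: UPDATE a=28 (auto-commit; committed a=28)
Op 8: UPDATE a=10 (auto-commit; committed a=10)
Op 9: UPDATE a=20 (auto-commit; committed a=20)
After op 9: visible(d) = 3 (pending={}, committed={a=20, d=3})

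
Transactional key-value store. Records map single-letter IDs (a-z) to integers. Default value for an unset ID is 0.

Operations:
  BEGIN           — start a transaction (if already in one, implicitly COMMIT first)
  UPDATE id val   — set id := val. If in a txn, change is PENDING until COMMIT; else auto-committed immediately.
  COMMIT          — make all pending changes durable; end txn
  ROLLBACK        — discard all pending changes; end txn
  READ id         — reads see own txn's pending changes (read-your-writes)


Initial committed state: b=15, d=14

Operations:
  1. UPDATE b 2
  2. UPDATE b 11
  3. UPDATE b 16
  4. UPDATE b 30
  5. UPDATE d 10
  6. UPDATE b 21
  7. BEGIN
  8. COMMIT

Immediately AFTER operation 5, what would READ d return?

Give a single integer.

Answer: 10

Derivation:
Initial committed: {b=15, d=14}
Op 1: UPDATE b=2 (auto-commit; committed b=2)
Op 2: UPDATE b=11 (auto-commit; committed b=11)
Op 3: UPDATE b=16 (auto-commit; committed b=16)
Op 4: UPDATE b=30 (auto-commit; committed b=30)
Op 5: UPDATE d=10 (auto-commit; committed d=10)
After op 5: visible(d) = 10 (pending={}, committed={b=30, d=10})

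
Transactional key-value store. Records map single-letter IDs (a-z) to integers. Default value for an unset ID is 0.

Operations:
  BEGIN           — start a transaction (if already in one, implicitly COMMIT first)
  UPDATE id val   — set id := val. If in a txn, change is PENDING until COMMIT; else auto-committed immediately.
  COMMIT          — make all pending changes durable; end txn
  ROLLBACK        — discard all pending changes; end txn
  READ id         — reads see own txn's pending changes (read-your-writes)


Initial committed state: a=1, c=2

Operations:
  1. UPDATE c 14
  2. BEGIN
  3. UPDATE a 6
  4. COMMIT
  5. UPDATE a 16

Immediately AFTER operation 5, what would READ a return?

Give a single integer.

Answer: 16

Derivation:
Initial committed: {a=1, c=2}
Op 1: UPDATE c=14 (auto-commit; committed c=14)
Op 2: BEGIN: in_txn=True, pending={}
Op 3: UPDATE a=6 (pending; pending now {a=6})
Op 4: COMMIT: merged ['a'] into committed; committed now {a=6, c=14}
Op 5: UPDATE a=16 (auto-commit; committed a=16)
After op 5: visible(a) = 16 (pending={}, committed={a=16, c=14})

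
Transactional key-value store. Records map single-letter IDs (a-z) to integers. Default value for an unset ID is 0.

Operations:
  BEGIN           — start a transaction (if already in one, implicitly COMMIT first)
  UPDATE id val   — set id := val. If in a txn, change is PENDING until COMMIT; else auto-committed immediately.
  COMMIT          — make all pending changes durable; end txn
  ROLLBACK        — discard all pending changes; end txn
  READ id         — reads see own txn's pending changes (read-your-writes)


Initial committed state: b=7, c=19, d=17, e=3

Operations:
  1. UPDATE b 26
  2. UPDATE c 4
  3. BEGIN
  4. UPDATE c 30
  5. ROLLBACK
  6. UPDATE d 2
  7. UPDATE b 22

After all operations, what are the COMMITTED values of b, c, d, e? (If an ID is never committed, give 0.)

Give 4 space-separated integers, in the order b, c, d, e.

Answer: 22 4 2 3

Derivation:
Initial committed: {b=7, c=19, d=17, e=3}
Op 1: UPDATE b=26 (auto-commit; committed b=26)
Op 2: UPDATE c=4 (auto-commit; committed c=4)
Op 3: BEGIN: in_txn=True, pending={}
Op 4: UPDATE c=30 (pending; pending now {c=30})
Op 5: ROLLBACK: discarded pending ['c']; in_txn=False
Op 6: UPDATE d=2 (auto-commit; committed d=2)
Op 7: UPDATE b=22 (auto-commit; committed b=22)
Final committed: {b=22, c=4, d=2, e=3}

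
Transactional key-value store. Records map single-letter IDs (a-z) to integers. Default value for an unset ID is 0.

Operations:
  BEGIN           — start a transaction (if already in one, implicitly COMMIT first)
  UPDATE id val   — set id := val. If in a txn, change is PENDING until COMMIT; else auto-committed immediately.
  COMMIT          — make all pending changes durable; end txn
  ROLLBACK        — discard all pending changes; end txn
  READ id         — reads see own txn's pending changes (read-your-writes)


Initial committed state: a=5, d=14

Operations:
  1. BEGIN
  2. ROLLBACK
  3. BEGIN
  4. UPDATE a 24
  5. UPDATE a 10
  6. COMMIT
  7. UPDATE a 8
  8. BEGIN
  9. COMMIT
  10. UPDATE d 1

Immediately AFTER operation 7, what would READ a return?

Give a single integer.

Answer: 8

Derivation:
Initial committed: {a=5, d=14}
Op 1: BEGIN: in_txn=True, pending={}
Op 2: ROLLBACK: discarded pending []; in_txn=False
Op 3: BEGIN: in_txn=True, pending={}
Op 4: UPDATE a=24 (pending; pending now {a=24})
Op 5: UPDATE a=10 (pending; pending now {a=10})
Op 6: COMMIT: merged ['a'] into committed; committed now {a=10, d=14}
Op 7: UPDATE a=8 (auto-commit; committed a=8)
After op 7: visible(a) = 8 (pending={}, committed={a=8, d=14})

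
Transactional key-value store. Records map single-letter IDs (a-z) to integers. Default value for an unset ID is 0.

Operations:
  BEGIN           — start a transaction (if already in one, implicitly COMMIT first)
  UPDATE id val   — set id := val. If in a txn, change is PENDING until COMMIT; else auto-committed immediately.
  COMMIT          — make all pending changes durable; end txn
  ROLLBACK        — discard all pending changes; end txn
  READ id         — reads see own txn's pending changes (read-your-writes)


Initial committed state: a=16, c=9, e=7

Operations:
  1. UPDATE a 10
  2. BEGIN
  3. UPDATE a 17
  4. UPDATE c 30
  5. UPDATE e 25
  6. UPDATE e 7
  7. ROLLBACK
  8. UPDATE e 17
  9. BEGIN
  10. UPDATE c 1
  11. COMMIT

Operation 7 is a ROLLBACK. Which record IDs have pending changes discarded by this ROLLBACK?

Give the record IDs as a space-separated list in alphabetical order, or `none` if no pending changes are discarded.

Initial committed: {a=16, c=9, e=7}
Op 1: UPDATE a=10 (auto-commit; committed a=10)
Op 2: BEGIN: in_txn=True, pending={}
Op 3: UPDATE a=17 (pending; pending now {a=17})
Op 4: UPDATE c=30 (pending; pending now {a=17, c=30})
Op 5: UPDATE e=25 (pending; pending now {a=17, c=30, e=25})
Op 6: UPDATE e=7 (pending; pending now {a=17, c=30, e=7})
Op 7: ROLLBACK: discarded pending ['a', 'c', 'e']; in_txn=False
Op 8: UPDATE e=17 (auto-commit; committed e=17)
Op 9: BEGIN: in_txn=True, pending={}
Op 10: UPDATE c=1 (pending; pending now {c=1})
Op 11: COMMIT: merged ['c'] into committed; committed now {a=10, c=1, e=17}
ROLLBACK at op 7 discards: ['a', 'c', 'e']

Answer: a c e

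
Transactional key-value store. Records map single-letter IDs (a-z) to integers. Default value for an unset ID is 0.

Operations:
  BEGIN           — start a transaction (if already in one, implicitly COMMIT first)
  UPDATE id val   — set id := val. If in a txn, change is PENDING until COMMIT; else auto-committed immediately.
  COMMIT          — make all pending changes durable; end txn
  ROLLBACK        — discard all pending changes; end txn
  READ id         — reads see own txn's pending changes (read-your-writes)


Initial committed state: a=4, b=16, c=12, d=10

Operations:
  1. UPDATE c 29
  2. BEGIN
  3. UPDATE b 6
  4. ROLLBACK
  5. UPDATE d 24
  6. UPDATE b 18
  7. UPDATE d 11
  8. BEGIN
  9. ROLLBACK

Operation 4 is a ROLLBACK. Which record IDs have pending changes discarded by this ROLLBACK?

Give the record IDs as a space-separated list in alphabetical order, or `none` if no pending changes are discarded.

Answer: b

Derivation:
Initial committed: {a=4, b=16, c=12, d=10}
Op 1: UPDATE c=29 (auto-commit; committed c=29)
Op 2: BEGIN: in_txn=True, pending={}
Op 3: UPDATE b=6 (pending; pending now {b=6})
Op 4: ROLLBACK: discarded pending ['b']; in_txn=False
Op 5: UPDATE d=24 (auto-commit; committed d=24)
Op 6: UPDATE b=18 (auto-commit; committed b=18)
Op 7: UPDATE d=11 (auto-commit; committed d=11)
Op 8: BEGIN: in_txn=True, pending={}
Op 9: ROLLBACK: discarded pending []; in_txn=False
ROLLBACK at op 4 discards: ['b']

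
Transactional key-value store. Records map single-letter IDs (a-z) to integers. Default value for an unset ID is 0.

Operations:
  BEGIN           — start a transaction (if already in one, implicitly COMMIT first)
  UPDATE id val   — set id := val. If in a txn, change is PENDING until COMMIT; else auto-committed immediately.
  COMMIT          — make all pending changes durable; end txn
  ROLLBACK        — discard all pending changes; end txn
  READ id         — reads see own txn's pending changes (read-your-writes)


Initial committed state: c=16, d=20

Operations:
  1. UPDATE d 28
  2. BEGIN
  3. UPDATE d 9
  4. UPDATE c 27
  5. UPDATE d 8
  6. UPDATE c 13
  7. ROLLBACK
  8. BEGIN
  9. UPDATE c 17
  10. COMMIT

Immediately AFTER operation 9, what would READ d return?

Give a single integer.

Answer: 28

Derivation:
Initial committed: {c=16, d=20}
Op 1: UPDATE d=28 (auto-commit; committed d=28)
Op 2: BEGIN: in_txn=True, pending={}
Op 3: UPDATE d=9 (pending; pending now {d=9})
Op 4: UPDATE c=27 (pending; pending now {c=27, d=9})
Op 5: UPDATE d=8 (pending; pending now {c=27, d=8})
Op 6: UPDATE c=13 (pending; pending now {c=13, d=8})
Op 7: ROLLBACK: discarded pending ['c', 'd']; in_txn=False
Op 8: BEGIN: in_txn=True, pending={}
Op 9: UPDATE c=17 (pending; pending now {c=17})
After op 9: visible(d) = 28 (pending={c=17}, committed={c=16, d=28})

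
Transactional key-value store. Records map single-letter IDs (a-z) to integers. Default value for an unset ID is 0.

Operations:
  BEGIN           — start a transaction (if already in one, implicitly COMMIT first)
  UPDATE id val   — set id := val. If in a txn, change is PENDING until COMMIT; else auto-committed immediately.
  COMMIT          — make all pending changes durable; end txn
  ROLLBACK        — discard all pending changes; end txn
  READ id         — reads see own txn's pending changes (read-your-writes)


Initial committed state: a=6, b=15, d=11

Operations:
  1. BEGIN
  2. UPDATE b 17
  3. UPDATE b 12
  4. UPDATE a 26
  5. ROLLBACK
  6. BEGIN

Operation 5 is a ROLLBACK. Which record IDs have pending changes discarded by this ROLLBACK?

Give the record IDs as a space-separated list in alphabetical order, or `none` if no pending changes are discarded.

Initial committed: {a=6, b=15, d=11}
Op 1: BEGIN: in_txn=True, pending={}
Op 2: UPDATE b=17 (pending; pending now {b=17})
Op 3: UPDATE b=12 (pending; pending now {b=12})
Op 4: UPDATE a=26 (pending; pending now {a=26, b=12})
Op 5: ROLLBACK: discarded pending ['a', 'b']; in_txn=False
Op 6: BEGIN: in_txn=True, pending={}
ROLLBACK at op 5 discards: ['a', 'b']

Answer: a b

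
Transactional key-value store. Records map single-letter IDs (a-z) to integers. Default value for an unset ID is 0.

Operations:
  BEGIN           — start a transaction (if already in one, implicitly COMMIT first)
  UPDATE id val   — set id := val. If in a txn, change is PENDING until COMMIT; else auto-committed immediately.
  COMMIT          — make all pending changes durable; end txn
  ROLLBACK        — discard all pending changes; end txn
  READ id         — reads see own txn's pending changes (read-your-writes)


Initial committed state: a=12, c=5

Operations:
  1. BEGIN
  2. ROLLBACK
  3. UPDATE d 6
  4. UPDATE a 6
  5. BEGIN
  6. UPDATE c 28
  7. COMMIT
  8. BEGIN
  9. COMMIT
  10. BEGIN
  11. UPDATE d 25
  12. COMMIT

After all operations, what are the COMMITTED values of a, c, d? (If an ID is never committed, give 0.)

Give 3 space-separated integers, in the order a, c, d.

Initial committed: {a=12, c=5}
Op 1: BEGIN: in_txn=True, pending={}
Op 2: ROLLBACK: discarded pending []; in_txn=False
Op 3: UPDATE d=6 (auto-commit; committed d=6)
Op 4: UPDATE a=6 (auto-commit; committed a=6)
Op 5: BEGIN: in_txn=True, pending={}
Op 6: UPDATE c=28 (pending; pending now {c=28})
Op 7: COMMIT: merged ['c'] into committed; committed now {a=6, c=28, d=6}
Op 8: BEGIN: in_txn=True, pending={}
Op 9: COMMIT: merged [] into committed; committed now {a=6, c=28, d=6}
Op 10: BEGIN: in_txn=True, pending={}
Op 11: UPDATE d=25 (pending; pending now {d=25})
Op 12: COMMIT: merged ['d'] into committed; committed now {a=6, c=28, d=25}
Final committed: {a=6, c=28, d=25}

Answer: 6 28 25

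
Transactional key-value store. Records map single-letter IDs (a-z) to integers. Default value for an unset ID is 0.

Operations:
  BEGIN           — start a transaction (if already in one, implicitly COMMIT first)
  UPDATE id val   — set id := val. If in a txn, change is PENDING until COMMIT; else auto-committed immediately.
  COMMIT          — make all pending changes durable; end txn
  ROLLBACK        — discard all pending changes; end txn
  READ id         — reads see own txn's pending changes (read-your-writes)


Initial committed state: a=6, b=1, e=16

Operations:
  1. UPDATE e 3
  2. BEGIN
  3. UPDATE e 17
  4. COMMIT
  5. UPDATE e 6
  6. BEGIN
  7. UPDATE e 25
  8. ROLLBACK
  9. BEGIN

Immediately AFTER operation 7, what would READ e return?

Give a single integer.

Answer: 25

Derivation:
Initial committed: {a=6, b=1, e=16}
Op 1: UPDATE e=3 (auto-commit; committed e=3)
Op 2: BEGIN: in_txn=True, pending={}
Op 3: UPDATE e=17 (pending; pending now {e=17})
Op 4: COMMIT: merged ['e'] into committed; committed now {a=6, b=1, e=17}
Op 5: UPDATE e=6 (auto-commit; committed e=6)
Op 6: BEGIN: in_txn=True, pending={}
Op 7: UPDATE e=25 (pending; pending now {e=25})
After op 7: visible(e) = 25 (pending={e=25}, committed={a=6, b=1, e=6})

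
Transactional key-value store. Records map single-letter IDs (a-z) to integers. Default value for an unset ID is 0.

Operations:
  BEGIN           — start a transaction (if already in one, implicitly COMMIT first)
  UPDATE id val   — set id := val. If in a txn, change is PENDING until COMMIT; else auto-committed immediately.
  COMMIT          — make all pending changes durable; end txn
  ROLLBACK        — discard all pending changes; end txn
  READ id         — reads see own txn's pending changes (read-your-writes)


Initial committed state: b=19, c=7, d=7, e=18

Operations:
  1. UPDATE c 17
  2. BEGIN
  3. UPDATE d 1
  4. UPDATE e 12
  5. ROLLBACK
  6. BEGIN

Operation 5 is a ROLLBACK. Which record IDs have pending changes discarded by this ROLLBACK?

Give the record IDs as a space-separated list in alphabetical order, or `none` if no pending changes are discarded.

Initial committed: {b=19, c=7, d=7, e=18}
Op 1: UPDATE c=17 (auto-commit; committed c=17)
Op 2: BEGIN: in_txn=True, pending={}
Op 3: UPDATE d=1 (pending; pending now {d=1})
Op 4: UPDATE e=12 (pending; pending now {d=1, e=12})
Op 5: ROLLBACK: discarded pending ['d', 'e']; in_txn=False
Op 6: BEGIN: in_txn=True, pending={}
ROLLBACK at op 5 discards: ['d', 'e']

Answer: d e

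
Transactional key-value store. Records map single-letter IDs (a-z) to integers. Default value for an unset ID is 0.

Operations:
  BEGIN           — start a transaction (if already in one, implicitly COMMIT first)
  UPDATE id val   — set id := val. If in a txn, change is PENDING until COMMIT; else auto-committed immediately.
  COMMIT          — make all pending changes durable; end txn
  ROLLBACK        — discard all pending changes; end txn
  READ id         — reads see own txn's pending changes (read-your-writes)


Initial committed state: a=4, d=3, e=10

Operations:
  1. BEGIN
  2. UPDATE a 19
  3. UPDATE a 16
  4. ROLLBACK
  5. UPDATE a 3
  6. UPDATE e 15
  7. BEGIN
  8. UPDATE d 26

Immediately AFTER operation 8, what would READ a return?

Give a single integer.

Initial committed: {a=4, d=3, e=10}
Op 1: BEGIN: in_txn=True, pending={}
Op 2: UPDATE a=19 (pending; pending now {a=19})
Op 3: UPDATE a=16 (pending; pending now {a=16})
Op 4: ROLLBACK: discarded pending ['a']; in_txn=False
Op 5: UPDATE a=3 (auto-commit; committed a=3)
Op 6: UPDATE e=15 (auto-commit; committed e=15)
Op 7: BEGIN: in_txn=True, pending={}
Op 8: UPDATE d=26 (pending; pending now {d=26})
After op 8: visible(a) = 3 (pending={d=26}, committed={a=3, d=3, e=15})

Answer: 3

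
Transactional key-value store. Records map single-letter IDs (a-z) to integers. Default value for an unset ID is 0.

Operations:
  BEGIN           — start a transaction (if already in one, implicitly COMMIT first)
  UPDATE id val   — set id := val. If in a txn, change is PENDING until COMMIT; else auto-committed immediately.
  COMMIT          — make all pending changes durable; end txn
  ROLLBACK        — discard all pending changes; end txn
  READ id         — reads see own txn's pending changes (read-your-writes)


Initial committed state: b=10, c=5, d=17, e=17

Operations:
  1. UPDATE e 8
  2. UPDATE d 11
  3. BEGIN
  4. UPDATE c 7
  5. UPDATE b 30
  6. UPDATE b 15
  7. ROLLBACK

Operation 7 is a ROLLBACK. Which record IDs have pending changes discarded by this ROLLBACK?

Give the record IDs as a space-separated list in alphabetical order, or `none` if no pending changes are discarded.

Initial committed: {b=10, c=5, d=17, e=17}
Op 1: UPDATE e=8 (auto-commit; committed e=8)
Op 2: UPDATE d=11 (auto-commit; committed d=11)
Op 3: BEGIN: in_txn=True, pending={}
Op 4: UPDATE c=7 (pending; pending now {c=7})
Op 5: UPDATE b=30 (pending; pending now {b=30, c=7})
Op 6: UPDATE b=15 (pending; pending now {b=15, c=7})
Op 7: ROLLBACK: discarded pending ['b', 'c']; in_txn=False
ROLLBACK at op 7 discards: ['b', 'c']

Answer: b c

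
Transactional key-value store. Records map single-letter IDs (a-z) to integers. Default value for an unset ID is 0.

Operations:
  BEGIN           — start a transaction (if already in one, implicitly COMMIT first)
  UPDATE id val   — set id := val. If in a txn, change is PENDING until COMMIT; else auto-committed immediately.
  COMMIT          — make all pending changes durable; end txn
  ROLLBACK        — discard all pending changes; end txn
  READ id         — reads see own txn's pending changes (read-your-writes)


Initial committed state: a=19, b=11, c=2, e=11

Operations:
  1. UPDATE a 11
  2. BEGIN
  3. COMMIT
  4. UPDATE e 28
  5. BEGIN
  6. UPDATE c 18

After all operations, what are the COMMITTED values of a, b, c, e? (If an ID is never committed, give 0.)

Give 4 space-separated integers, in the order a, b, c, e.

Initial committed: {a=19, b=11, c=2, e=11}
Op 1: UPDATE a=11 (auto-commit; committed a=11)
Op 2: BEGIN: in_txn=True, pending={}
Op 3: COMMIT: merged [] into committed; committed now {a=11, b=11, c=2, e=11}
Op 4: UPDATE e=28 (auto-commit; committed e=28)
Op 5: BEGIN: in_txn=True, pending={}
Op 6: UPDATE c=18 (pending; pending now {c=18})
Final committed: {a=11, b=11, c=2, e=28}

Answer: 11 11 2 28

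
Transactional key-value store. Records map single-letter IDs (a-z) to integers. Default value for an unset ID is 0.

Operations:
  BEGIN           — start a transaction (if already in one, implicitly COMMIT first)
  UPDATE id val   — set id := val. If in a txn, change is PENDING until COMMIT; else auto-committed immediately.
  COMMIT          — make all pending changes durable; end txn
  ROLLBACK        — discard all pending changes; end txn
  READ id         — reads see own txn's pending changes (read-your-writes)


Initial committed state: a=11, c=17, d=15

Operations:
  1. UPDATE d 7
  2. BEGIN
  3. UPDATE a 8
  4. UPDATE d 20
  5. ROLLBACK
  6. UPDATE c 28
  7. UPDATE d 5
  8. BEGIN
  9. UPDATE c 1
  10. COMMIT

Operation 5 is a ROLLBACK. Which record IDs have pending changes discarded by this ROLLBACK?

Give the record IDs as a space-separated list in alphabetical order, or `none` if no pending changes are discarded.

Answer: a d

Derivation:
Initial committed: {a=11, c=17, d=15}
Op 1: UPDATE d=7 (auto-commit; committed d=7)
Op 2: BEGIN: in_txn=True, pending={}
Op 3: UPDATE a=8 (pending; pending now {a=8})
Op 4: UPDATE d=20 (pending; pending now {a=8, d=20})
Op 5: ROLLBACK: discarded pending ['a', 'd']; in_txn=False
Op 6: UPDATE c=28 (auto-commit; committed c=28)
Op 7: UPDATE d=5 (auto-commit; committed d=5)
Op 8: BEGIN: in_txn=True, pending={}
Op 9: UPDATE c=1 (pending; pending now {c=1})
Op 10: COMMIT: merged ['c'] into committed; committed now {a=11, c=1, d=5}
ROLLBACK at op 5 discards: ['a', 'd']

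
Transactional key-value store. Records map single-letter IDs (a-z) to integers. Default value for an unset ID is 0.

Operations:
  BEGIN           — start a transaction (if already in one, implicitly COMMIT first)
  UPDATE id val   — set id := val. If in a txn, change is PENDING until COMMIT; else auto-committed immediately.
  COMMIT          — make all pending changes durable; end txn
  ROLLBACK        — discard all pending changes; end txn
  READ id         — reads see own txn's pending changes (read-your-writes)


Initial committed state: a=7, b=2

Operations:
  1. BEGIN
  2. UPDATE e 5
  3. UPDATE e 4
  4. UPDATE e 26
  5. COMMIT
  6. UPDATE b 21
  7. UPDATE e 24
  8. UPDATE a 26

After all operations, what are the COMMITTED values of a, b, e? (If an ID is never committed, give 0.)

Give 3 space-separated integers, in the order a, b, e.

Initial committed: {a=7, b=2}
Op 1: BEGIN: in_txn=True, pending={}
Op 2: UPDATE e=5 (pending; pending now {e=5})
Op 3: UPDATE e=4 (pending; pending now {e=4})
Op 4: UPDATE e=26 (pending; pending now {e=26})
Op 5: COMMIT: merged ['e'] into committed; committed now {a=7, b=2, e=26}
Op 6: UPDATE b=21 (auto-commit; committed b=21)
Op 7: UPDATE e=24 (auto-commit; committed e=24)
Op 8: UPDATE a=26 (auto-commit; committed a=26)
Final committed: {a=26, b=21, e=24}

Answer: 26 21 24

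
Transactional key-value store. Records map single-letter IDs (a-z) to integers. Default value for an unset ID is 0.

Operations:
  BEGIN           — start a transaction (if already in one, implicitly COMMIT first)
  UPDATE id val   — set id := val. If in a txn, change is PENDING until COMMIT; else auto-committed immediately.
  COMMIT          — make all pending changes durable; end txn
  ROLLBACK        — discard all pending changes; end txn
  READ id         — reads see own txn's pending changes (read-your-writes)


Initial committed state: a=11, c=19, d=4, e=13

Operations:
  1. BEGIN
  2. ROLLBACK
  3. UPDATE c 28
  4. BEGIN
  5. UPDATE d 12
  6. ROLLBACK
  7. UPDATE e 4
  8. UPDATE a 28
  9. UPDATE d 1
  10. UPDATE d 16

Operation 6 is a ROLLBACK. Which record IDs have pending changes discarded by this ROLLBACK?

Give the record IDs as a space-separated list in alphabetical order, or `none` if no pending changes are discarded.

Initial committed: {a=11, c=19, d=4, e=13}
Op 1: BEGIN: in_txn=True, pending={}
Op 2: ROLLBACK: discarded pending []; in_txn=False
Op 3: UPDATE c=28 (auto-commit; committed c=28)
Op 4: BEGIN: in_txn=True, pending={}
Op 5: UPDATE d=12 (pending; pending now {d=12})
Op 6: ROLLBACK: discarded pending ['d']; in_txn=False
Op 7: UPDATE e=4 (auto-commit; committed e=4)
Op 8: UPDATE a=28 (auto-commit; committed a=28)
Op 9: UPDATE d=1 (auto-commit; committed d=1)
Op 10: UPDATE d=16 (auto-commit; committed d=16)
ROLLBACK at op 6 discards: ['d']

Answer: d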